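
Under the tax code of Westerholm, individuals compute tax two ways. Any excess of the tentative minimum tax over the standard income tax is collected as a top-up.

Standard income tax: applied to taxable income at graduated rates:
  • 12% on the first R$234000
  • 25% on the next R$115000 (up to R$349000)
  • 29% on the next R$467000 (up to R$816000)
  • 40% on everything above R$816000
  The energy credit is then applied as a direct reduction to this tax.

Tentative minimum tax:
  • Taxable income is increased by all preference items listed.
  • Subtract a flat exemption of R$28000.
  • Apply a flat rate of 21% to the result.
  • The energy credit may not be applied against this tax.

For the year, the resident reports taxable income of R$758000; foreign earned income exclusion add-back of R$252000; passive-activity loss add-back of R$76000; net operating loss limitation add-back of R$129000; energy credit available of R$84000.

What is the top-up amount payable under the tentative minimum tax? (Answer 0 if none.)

R$157830

Standard income tax:
  R$234000 × 12% = R$28080
  R$115000 × 25% = R$28750
  R$409000 × 29% = R$118610
  → R$175440
  Less energy credit R$84000 → R$91440

Tentative minimum tax:
  Adjusted income: R$758000 + R$252000 + R$76000 + R$129000 = R$1215000
  Less exemption R$28000 → base R$1187000
  R$1187000 × 21% = R$249270

Excess of tentative minimum tax over standard income tax: R$249270 − R$91440 = R$157830.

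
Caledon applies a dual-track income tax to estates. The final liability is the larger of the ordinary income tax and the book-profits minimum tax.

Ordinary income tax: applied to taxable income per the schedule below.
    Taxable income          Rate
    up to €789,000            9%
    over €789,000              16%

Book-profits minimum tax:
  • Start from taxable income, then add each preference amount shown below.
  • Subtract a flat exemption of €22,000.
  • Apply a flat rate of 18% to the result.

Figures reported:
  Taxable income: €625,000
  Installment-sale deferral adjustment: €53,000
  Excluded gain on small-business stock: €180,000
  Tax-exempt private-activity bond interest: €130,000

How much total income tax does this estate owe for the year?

Ordinary income tax:
  €625,000 × 9% = €56,250

Book-profits minimum tax:
  Adjusted income: €625,000 + €53,000 + €180,000 + €130,000 = €988,000
  Less exemption €22,000 → base €966,000
  €966,000 × 18% = €173,880

€173,880 > €56,250, so the book-profits minimum tax is the binding amount.

€173,880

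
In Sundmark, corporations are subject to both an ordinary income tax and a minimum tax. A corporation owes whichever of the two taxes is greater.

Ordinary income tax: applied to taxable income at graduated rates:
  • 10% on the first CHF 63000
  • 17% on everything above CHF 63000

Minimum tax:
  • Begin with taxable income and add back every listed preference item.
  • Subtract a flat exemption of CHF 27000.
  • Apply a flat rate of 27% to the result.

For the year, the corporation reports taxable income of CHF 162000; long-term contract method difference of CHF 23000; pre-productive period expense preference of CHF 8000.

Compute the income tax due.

Minimum tax:
  Adjusted income: CHF 162000 + CHF 23000 + CHF 8000 = CHF 193000
  Less exemption CHF 27000 → base CHF 166000
  CHF 166000 × 27% = CHF 44820

Ordinary income tax:
  CHF 63000 × 10% = CHF 6300
  CHF 99000 × 17% = CHF 16830
  → CHF 23130

CHF 44820 > CHF 23130, so the minimum tax is the binding amount.

CHF 44820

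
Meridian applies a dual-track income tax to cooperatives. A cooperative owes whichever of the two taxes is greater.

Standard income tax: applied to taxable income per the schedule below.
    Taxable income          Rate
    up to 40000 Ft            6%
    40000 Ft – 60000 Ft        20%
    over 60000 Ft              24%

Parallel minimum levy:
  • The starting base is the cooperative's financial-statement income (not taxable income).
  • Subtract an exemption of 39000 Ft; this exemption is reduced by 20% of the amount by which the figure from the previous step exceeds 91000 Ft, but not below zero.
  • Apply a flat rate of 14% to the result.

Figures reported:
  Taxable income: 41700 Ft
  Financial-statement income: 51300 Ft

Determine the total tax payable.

2740 Ft

Parallel minimum levy:
  Base (financial-statement income): 51300 Ft
  Exemption: 51300 Ft ≤ 91000 Ft, so full 39000 Ft applies
  Base: 51300 Ft − 39000 Ft = 12300 Ft
  12300 Ft × 14% = 1722 Ft

Standard income tax:
  40000 Ft × 6% = 2400 Ft
  1700 Ft × 20% = 340 Ft
  → 2740 Ft

2740 Ft > 1722 Ft, so the standard income tax governs.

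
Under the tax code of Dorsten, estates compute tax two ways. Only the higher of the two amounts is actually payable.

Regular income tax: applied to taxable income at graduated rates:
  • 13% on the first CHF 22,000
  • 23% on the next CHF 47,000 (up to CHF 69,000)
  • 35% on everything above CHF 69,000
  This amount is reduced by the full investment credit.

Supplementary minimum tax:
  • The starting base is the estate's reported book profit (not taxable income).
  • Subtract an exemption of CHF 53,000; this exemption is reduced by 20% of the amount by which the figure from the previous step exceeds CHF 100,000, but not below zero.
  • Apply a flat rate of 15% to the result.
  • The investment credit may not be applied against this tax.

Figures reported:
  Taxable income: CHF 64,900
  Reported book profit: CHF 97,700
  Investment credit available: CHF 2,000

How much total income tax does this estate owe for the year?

CHF 10,727

Regular income tax:
  CHF 22,000 × 13% = CHF 2,860
  CHF 42,900 × 23% = CHF 9,867
  → CHF 12,727
  Less investment credit CHF 2,000 → CHF 10,727

Supplementary minimum tax:
  Base (reported book profit): CHF 97,700
  Exemption: CHF 97,700 ≤ CHF 100,000, so full CHF 53,000 applies
  Base: CHF 97,700 − CHF 53,000 = CHF 44,700
  CHF 44,700 × 15% = CHF 6,705

CHF 10,727 > CHF 6,705, so the regular income tax governs.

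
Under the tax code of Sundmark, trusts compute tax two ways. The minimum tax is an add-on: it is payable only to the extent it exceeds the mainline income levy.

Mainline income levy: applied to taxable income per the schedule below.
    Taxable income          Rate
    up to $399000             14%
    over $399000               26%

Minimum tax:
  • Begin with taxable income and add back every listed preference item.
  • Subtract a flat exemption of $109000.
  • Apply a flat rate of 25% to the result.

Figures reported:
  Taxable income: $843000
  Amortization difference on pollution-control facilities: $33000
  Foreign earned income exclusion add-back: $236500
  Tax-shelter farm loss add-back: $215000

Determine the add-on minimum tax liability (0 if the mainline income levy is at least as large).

Mainline income levy:
  $399000 × 14% = $55860
  $444000 × 26% = $115440
  → $171300

Minimum tax:
  Adjusted income: $843000 + $33000 + $236500 + $215000 = $1327500
  Less exemption $109000 → base $1218500
  $1218500 × 25% = $304625

Excess of minimum tax over mainline income levy: $304625 − $171300 = $133325.

$133325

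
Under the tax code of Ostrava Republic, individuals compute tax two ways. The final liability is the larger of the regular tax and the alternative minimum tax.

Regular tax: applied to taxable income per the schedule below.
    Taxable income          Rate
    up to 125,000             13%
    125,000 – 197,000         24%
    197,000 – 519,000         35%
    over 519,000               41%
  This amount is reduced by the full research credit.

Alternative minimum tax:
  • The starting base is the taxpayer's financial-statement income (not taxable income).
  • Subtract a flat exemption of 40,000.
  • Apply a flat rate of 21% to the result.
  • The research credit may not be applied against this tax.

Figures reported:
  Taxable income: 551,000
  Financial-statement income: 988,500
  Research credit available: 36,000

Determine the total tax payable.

Alternative minimum tax:
  Base (financial-statement income): 988,500
  Less exemption 40,000 → base 948,500
  948,500 × 21% = 199,185

Regular tax:
  125,000 × 13% = 16,250
  72,000 × 24% = 17,280
  322,000 × 35% = 112,700
  32,000 × 41% = 13,120
  → 159,350
  Less research credit 36,000 → 123,350

199,185 > 123,350, so the alternative minimum tax is the binding amount.

199,185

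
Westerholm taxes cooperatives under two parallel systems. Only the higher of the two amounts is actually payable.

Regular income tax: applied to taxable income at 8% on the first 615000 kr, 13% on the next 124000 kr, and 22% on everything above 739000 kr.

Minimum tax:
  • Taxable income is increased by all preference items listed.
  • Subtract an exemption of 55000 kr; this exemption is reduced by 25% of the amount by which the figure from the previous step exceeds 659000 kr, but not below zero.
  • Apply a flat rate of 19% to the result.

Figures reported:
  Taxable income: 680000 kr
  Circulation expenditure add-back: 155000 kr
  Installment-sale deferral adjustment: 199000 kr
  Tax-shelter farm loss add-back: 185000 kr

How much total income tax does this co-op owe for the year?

Minimum tax:
  Adjusted income: 680000 kr + 155000 kr + 199000 kr + 185000 kr = 1219000 kr
  Exemption: 25% × (1219000 kr − 659000 kr) = 140000 kr ≥ 55000 kr, so the exemption is fully phased out
  Base: 1219000 kr − 0 kr = 1219000 kr
  1219000 kr × 19% = 231610 kr

Regular income tax:
  615000 kr × 8% = 49200 kr
  65000 kr × 13% = 8450 kr
  → 57650 kr

231610 kr > 57650 kr, so the minimum tax is the binding amount.

231610 kr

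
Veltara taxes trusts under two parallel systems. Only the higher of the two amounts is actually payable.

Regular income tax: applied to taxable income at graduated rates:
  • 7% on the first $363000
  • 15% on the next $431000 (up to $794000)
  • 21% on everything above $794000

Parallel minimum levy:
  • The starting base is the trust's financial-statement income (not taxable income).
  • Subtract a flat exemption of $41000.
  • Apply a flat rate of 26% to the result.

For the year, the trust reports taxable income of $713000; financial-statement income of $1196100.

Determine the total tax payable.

$300326

Regular income tax:
  $363000 × 7% = $25410
  $350000 × 15% = $52500
  → $77910

Parallel minimum levy:
  Base (financial-statement income): $1196100
  Less exemption $41000 → base $1155100
  $1155100 × 26% = $300326

$300326 > $77910, so the parallel minimum levy is the binding amount.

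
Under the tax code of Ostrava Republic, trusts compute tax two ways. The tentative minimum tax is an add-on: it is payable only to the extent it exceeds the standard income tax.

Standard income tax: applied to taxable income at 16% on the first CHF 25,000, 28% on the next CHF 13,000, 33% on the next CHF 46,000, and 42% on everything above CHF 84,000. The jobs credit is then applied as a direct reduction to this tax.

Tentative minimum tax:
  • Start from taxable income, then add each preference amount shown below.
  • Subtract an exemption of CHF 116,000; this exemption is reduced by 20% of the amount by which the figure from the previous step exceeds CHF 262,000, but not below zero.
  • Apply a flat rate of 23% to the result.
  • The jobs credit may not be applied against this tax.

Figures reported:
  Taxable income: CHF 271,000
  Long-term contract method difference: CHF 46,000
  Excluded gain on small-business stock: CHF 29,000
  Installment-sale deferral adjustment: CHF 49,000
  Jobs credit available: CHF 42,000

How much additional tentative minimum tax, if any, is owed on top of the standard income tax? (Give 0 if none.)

CHF 10,928

Standard income tax:
  CHF 25,000 × 16% = CHF 4,000
  CHF 13,000 × 28% = CHF 3,640
  CHF 46,000 × 33% = CHF 15,180
  CHF 187,000 × 42% = CHF 78,540
  → CHF 101,360
  Less jobs credit CHF 42,000 → CHF 59,360

Tentative minimum tax:
  Adjusted income: CHF 271,000 + CHF 46,000 + CHF 29,000 + CHF 49,000 = CHF 395,000
  Exemption: CHF 116,000 − 20% × (CHF 395,000 − CHF 262,000) = CHF 116,000 − CHF 26,600 = CHF 89,400
  Base: CHF 395,000 − CHF 89,400 = CHF 305,600
  CHF 305,600 × 23% = CHF 70,288

Excess of tentative minimum tax over standard income tax: CHF 70,288 − CHF 59,360 = CHF 10,928.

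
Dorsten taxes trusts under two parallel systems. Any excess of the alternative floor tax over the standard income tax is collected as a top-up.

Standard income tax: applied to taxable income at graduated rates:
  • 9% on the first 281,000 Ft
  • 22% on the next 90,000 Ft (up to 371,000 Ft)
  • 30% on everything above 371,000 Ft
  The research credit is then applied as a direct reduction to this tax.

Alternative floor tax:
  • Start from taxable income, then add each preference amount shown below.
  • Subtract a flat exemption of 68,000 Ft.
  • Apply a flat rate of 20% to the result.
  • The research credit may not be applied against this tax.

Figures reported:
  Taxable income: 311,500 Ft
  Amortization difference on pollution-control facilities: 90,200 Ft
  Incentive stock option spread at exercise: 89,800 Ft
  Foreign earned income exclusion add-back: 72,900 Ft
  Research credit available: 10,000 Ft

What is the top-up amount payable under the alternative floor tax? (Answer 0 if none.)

77,280 Ft

Alternative floor tax:
  Adjusted income: 311,500 Ft + 90,200 Ft + 89,800 Ft + 72,900 Ft = 564,400 Ft
  Less exemption 68,000 Ft → base 496,400 Ft
  496,400 Ft × 20% = 99,280 Ft

Standard income tax:
  281,000 Ft × 9% = 25,290 Ft
  30,500 Ft × 22% = 6,710 Ft
  → 32,000 Ft
  Less research credit 10,000 Ft → 22,000 Ft

Excess of alternative floor tax over standard income tax: 99,280 Ft − 22,000 Ft = 77,280 Ft.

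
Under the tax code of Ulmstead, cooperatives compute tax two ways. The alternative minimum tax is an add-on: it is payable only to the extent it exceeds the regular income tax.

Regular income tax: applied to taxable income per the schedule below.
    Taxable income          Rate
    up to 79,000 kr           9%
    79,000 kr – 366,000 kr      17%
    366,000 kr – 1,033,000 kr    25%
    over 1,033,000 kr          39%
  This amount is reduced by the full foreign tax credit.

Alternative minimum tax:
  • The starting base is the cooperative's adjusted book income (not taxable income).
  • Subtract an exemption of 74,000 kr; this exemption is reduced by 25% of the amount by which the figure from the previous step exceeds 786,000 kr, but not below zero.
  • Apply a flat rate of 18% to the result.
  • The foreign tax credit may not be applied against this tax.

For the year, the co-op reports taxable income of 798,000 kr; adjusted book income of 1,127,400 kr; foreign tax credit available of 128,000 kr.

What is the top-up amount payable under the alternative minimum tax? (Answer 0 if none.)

167,032 kr

Alternative minimum tax:
  Base (adjusted book income): 1,127,400 kr
  Exemption: 25% × (1,127,400 kr − 786,000 kr) = 85,350 kr ≥ 74,000 kr, so the exemption is fully phased out
  Base: 1,127,400 kr − 0 kr = 1,127,400 kr
  1,127,400 kr × 18% = 202,932 kr

Regular income tax:
  79,000 kr × 9% = 7,110 kr
  287,000 kr × 17% = 48,790 kr
  432,000 kr × 25% = 108,000 kr
  → 163,900 kr
  Less foreign tax credit 128,000 kr → 35,900 kr

Excess of alternative minimum tax over regular income tax: 202,932 kr − 35,900 kr = 167,032 kr.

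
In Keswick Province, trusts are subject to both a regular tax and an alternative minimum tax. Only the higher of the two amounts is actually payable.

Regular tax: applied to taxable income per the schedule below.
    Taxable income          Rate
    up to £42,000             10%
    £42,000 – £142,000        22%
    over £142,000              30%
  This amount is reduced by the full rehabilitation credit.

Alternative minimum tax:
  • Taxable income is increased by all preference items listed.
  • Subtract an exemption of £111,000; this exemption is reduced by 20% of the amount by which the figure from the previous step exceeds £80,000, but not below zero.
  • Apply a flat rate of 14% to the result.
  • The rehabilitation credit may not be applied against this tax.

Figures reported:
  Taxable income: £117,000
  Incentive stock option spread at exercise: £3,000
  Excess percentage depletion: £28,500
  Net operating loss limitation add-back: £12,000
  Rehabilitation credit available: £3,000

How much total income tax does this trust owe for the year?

Alternative minimum tax:
  Adjusted income: £117,000 + £3,000 + £28,500 + £12,000 = £160,500
  Exemption: £111,000 − 20% × (£160,500 − £80,000) = £111,000 − £16,100 = £94,900
  Base: £160,500 − £94,900 = £65,600
  £65,600 × 14% = £9,184

Regular tax:
  £42,000 × 10% = £4,200
  £75,000 × 22% = £16,500
  → £20,700
  Less rehabilitation credit £3,000 → £17,700

£17,700 > £9,184, so the regular tax governs.

£17,700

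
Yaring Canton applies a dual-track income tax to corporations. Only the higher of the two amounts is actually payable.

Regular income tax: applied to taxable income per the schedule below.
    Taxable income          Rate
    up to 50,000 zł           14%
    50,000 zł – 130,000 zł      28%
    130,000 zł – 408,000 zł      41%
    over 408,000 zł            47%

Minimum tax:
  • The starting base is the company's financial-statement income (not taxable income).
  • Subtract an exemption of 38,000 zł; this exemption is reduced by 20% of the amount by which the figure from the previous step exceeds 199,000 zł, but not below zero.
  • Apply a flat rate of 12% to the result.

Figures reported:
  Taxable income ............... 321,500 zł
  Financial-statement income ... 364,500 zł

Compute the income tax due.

107,915 zł

Minimum tax:
  Base (financial-statement income): 364,500 zł
  Exemption: 38,000 zł − 20% × (364,500 zł − 199,000 zł) = 38,000 zł − 33,100 zł = 4,900 zł
  Base: 364,500 zł − 4,900 zł = 359,600 zł
  359,600 zł × 12% = 43,152 zł

Regular income tax:
  50,000 zł × 14% = 7,000 zł
  80,000 zł × 28% = 22,400 zł
  191,500 zł × 41% = 78,515 zł
  → 107,915 zł

107,915 zł > 43,152 zł, so the regular income tax governs.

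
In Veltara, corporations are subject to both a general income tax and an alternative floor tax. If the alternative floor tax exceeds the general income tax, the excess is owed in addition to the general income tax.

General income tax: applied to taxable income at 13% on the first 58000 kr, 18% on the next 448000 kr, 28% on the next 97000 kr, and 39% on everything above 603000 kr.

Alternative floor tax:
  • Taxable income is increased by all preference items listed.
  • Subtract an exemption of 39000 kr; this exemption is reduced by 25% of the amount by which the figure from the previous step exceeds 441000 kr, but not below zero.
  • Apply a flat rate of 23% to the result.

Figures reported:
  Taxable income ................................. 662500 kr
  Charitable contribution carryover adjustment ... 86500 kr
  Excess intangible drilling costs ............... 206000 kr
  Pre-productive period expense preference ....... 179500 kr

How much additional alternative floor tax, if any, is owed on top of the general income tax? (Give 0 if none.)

General income tax:
  58000 kr × 13% = 7540 kr
  448000 kr × 18% = 80640 kr
  97000 kr × 28% = 27160 kr
  59500 kr × 39% = 23205 kr
  → 138545 kr

Alternative floor tax:
  Adjusted income: 662500 kr + 86500 kr + 206000 kr + 179500 kr = 1134500 kr
  Exemption: 25% × (1134500 kr − 441000 kr) = 173375 kr ≥ 39000 kr, so the exemption is fully phased out
  Base: 1134500 kr − 0 kr = 1134500 kr
  1134500 kr × 23% = 260935 kr

Excess of alternative floor tax over general income tax: 260935 kr − 138545 kr = 122390 kr.

122390 kr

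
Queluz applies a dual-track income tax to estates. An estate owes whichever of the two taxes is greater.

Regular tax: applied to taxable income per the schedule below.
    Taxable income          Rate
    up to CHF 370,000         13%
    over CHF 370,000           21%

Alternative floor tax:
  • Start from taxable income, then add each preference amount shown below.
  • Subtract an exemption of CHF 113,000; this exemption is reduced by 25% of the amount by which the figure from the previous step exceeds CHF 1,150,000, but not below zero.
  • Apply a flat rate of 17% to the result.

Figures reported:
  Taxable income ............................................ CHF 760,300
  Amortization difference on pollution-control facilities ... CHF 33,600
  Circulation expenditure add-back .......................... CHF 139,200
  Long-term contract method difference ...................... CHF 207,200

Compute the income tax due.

CHF 174,641

Regular tax:
  CHF 370,000 × 13% = CHF 48,100
  CHF 390,300 × 21% = CHF 81,963
  → CHF 130,063

Alternative floor tax:
  Adjusted income: CHF 760,300 + CHF 33,600 + CHF 139,200 + CHF 207,200 = CHF 1,140,300
  Exemption: CHF 1,140,300 ≤ CHF 1,150,000, so full CHF 113,000 applies
  Base: CHF 1,140,300 − CHF 113,000 = CHF 1,027,300
  CHF 1,027,300 × 17% = CHF 174,641

CHF 174,641 > CHF 130,063, so the alternative floor tax is the binding amount.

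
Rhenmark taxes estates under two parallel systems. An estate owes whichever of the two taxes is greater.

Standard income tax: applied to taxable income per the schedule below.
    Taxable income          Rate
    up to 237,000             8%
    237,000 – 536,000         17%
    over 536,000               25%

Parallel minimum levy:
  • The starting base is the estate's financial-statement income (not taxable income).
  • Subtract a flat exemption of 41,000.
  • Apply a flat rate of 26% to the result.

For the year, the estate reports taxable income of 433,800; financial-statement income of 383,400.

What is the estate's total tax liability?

Parallel minimum levy:
  Base (financial-statement income): 383,400
  Less exemption 41,000 → base 342,400
  342,400 × 26% = 89,024

Standard income tax:
  237,000 × 8% = 18,960
  196,800 × 17% = 33,456
  → 52,416

89,024 > 52,416, so the parallel minimum levy is the binding amount.

89,024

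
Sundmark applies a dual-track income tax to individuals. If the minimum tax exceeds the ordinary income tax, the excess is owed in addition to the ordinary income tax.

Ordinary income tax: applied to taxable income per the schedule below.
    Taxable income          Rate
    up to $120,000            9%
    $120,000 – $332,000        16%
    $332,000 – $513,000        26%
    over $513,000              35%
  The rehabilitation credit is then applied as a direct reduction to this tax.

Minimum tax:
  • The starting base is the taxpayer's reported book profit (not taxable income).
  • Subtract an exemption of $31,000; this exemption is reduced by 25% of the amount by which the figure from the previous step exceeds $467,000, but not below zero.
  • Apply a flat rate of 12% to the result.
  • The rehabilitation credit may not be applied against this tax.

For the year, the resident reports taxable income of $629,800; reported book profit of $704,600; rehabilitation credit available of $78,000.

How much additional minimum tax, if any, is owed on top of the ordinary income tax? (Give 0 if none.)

$29,892

Minimum tax:
  Base (reported book profit): $704,600
  Exemption: 25% × ($704,600 − $467,000) = $59,400 ≥ $31,000, so the exemption is fully phased out
  Base: $704,600 − $0 = $704,600
  $704,600 × 12% = $84,552

Ordinary income tax:
  $120,000 × 9% = $10,800
  $212,000 × 16% = $33,920
  $181,000 × 26% = $47,060
  $116,800 × 35% = $40,880
  → $132,660
  Less rehabilitation credit $78,000 → $54,660

Excess of minimum tax over ordinary income tax: $84,552 − $54,660 = $29,892.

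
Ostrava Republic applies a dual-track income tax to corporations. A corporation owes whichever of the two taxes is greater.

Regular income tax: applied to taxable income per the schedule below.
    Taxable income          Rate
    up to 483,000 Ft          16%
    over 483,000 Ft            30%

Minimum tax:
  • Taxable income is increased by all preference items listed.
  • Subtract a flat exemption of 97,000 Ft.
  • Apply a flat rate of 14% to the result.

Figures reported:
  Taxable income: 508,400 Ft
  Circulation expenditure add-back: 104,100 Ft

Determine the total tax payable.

Regular income tax:
  483,000 Ft × 16% = 77,280 Ft
  25,400 Ft × 30% = 7,620 Ft
  → 84,900 Ft

Minimum tax:
  Adjusted income: 508,400 Ft + 104,100 Ft = 612,500 Ft
  Less exemption 97,000 Ft → base 515,500 Ft
  515,500 Ft × 14% = 72,170 Ft

84,900 Ft > 72,170 Ft, so the regular income tax governs.

84,900 Ft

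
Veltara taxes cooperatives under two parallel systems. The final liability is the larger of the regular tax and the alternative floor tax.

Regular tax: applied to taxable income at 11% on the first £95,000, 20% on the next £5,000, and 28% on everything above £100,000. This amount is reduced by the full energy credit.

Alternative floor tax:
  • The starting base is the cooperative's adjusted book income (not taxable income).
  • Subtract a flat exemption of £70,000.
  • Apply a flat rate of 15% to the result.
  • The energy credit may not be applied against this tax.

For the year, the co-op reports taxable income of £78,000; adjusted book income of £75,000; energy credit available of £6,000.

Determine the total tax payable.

£2,580

Regular tax:
  £78,000 × 11% = £8,580
  Less energy credit £6,000 → £2,580

Alternative floor tax:
  Base (adjusted book income): £75,000
  Less exemption £70,000 → base £5,000
  £5,000 × 15% = £750

£2,580 > £750, so the regular tax governs.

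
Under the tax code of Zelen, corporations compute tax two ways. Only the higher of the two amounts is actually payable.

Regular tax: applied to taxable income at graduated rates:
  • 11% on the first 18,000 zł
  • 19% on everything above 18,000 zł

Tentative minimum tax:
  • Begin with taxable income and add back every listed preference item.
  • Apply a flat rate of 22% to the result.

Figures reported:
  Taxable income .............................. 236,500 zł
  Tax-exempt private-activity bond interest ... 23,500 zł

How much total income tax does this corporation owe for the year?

57,200 zł

Tentative minimum tax:
  Adjusted income: 236,500 zł + 23,500 zł = 260,000 zł
  260,000 zł × 22% = 57,200 zł

Regular tax:
  18,000 zł × 11% = 1,980 zł
  218,500 zł × 19% = 41,515 zł
  → 43,495 zł

57,200 zł > 43,495 zł, so the tentative minimum tax is the binding amount.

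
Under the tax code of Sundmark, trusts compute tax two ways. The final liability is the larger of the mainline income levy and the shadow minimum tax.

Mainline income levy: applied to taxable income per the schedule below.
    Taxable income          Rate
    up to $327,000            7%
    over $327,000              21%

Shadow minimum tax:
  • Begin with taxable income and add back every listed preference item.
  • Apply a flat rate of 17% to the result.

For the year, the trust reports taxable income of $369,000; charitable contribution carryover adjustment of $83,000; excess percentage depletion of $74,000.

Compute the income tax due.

Mainline income levy:
  $327,000 × 7% = $22,890
  $42,000 × 21% = $8,820
  → $31,710

Shadow minimum tax:
  Adjusted income: $369,000 + $83,000 + $74,000 = $526,000
  $526,000 × 17% = $89,420

$89,420 > $31,710, so the shadow minimum tax is the binding amount.

$89,420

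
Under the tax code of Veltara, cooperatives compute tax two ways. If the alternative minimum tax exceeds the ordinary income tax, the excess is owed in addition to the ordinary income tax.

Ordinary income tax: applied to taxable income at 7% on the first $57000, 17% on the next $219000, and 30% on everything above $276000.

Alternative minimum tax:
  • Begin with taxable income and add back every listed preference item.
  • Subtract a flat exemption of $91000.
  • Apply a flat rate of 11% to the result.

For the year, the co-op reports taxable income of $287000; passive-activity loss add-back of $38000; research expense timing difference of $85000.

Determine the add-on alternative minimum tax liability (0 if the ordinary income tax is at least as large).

Ordinary income tax:
  $57000 × 7% = $3990
  $219000 × 17% = $37230
  $11000 × 30% = $3300
  → $44520

Alternative minimum tax:
  Adjusted income: $287000 + $38000 + $85000 = $410000
  Less exemption $91000 → base $319000
  $319000 × 11% = $35090

$35090 ≤ $44520, so no add-on is due.

$0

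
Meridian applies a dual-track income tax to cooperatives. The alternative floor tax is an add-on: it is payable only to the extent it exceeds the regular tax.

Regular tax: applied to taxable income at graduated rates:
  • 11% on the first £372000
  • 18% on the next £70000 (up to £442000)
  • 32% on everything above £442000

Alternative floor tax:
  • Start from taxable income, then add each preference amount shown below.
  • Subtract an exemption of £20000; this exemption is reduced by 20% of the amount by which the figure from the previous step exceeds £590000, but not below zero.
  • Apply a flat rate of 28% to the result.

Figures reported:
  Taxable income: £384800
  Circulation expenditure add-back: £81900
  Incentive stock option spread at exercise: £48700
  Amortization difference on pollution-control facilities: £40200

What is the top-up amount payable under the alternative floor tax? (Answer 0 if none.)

Alternative floor tax:
  Adjusted income: £384800 + £81900 + £48700 + £40200 = £555600
  Exemption: £555600 ≤ £590000, so full £20000 applies
  Base: £555600 − £20000 = £535600
  £535600 × 28% = £149968

Regular tax:
  £372000 × 11% = £40920
  £12800 × 18% = £2304
  → £43224

Excess of alternative floor tax over regular tax: £149968 − £43224 = £106744.

£106744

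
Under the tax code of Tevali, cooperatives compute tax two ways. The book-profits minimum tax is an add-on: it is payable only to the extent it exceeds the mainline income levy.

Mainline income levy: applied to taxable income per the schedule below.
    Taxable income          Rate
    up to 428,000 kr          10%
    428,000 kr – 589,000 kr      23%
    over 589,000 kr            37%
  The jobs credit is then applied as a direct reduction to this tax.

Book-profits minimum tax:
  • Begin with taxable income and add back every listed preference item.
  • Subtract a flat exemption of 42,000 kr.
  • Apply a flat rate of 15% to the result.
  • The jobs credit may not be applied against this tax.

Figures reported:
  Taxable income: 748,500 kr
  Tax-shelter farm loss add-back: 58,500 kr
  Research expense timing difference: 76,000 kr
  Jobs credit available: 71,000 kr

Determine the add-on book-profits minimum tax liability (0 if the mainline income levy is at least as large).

58,305 kr

Book-profits minimum tax:
  Adjusted income: 748,500 kr + 58,500 kr + 76,000 kr = 883,000 kr
  Less exemption 42,000 kr → base 841,000 kr
  841,000 kr × 15% = 126,150 kr

Mainline income levy:
  428,000 kr × 10% = 42,800 kr
  161,000 kr × 23% = 37,030 kr
  159,500 kr × 37% = 59,015 kr
  → 138,845 kr
  Less jobs credit 71,000 kr → 67,845 kr

Excess of book-profits minimum tax over mainline income levy: 126,150 kr − 67,845 kr = 58,305 kr.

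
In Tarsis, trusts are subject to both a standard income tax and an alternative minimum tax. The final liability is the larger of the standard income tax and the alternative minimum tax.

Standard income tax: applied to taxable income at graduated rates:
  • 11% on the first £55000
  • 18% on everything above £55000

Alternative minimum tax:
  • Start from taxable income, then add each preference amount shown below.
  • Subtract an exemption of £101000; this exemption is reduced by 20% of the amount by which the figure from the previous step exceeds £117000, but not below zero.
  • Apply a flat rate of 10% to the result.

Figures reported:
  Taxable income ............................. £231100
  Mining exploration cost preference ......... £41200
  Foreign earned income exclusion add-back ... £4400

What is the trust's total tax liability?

Alternative minimum tax:
  Adjusted income: £231100 + £41200 + £4400 = £276700
  Exemption: £101000 − 20% × (£276700 − £117000) = £101000 − £31940 = £69060
  Base: £276700 − £69060 = £207640
  £207640 × 10% = £20764

Standard income tax:
  £55000 × 11% = £6050
  £176100 × 18% = £31698
  → £37748

£37748 > £20764, so the standard income tax governs.

£37748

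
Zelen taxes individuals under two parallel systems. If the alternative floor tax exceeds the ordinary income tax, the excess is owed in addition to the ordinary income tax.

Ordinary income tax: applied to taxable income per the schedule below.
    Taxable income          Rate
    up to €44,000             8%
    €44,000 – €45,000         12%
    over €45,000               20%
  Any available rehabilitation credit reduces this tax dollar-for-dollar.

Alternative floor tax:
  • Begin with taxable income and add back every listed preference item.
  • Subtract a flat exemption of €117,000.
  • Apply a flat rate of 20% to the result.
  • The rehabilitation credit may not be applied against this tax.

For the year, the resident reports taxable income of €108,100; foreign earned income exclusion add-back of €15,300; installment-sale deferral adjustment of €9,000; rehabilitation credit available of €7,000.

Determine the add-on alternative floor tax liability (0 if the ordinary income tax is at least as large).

Ordinary income tax:
  €44,000 × 8% = €3,520
  €1,000 × 12% = €120
  €63,100 × 20% = €12,620
  → €16,260
  Less rehabilitation credit €7,000 → €9,260

Alternative floor tax:
  Adjusted income: €108,100 + €15,300 + €9,000 = €132,400
  Less exemption €117,000 → base €15,400
  €15,400 × 20% = €3,080

€3,080 ≤ €9,260, so no add-on is due.

€0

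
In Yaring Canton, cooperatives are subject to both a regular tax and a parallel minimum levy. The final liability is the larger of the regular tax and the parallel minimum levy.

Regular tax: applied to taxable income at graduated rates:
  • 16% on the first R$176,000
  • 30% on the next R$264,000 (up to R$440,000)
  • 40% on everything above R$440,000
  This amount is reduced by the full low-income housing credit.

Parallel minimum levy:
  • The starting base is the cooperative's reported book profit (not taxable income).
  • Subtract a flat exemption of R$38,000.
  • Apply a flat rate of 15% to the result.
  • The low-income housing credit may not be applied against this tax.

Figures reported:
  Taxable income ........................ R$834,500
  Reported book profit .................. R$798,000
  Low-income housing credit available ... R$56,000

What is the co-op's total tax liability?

R$209,160

Parallel minimum levy:
  Base (reported book profit): R$798,000
  Less exemption R$38,000 → base R$760,000
  R$760,000 × 15% = R$114,000

Regular tax:
  R$176,000 × 16% = R$28,160
  R$264,000 × 30% = R$79,200
  R$394,500 × 40% = R$157,800
  → R$265,160
  Less low-income housing credit R$56,000 → R$209,160

R$209,160 > R$114,000, so the regular tax governs.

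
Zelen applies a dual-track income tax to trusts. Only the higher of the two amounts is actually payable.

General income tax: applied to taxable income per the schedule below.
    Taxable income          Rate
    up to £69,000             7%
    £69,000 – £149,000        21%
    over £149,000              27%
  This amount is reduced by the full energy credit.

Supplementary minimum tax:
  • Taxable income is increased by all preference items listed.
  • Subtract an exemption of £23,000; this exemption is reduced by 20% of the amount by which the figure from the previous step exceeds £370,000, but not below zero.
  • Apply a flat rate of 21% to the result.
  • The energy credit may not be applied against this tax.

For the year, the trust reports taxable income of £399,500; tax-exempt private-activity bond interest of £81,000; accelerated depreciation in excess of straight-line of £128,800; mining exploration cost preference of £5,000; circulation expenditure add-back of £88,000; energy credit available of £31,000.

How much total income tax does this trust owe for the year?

General income tax:
  £69,000 × 7% = £4,830
  £80,000 × 21% = £16,800
  £250,500 × 27% = £67,635
  → £89,265
  Less energy credit £31,000 → £58,265

Supplementary minimum tax:
  Adjusted income: £399,500 + £81,000 + £128,800 + £5,000 + £88,000 = £702,300
  Exemption: 20% × (£702,300 − £370,000) = £66,460 ≥ £23,000, so the exemption is fully phased out
  Base: £702,300 − £0 = £702,300
  £702,300 × 21% = £147,483

£147,483 > £58,265, so the supplementary minimum tax is the binding amount.

£147,483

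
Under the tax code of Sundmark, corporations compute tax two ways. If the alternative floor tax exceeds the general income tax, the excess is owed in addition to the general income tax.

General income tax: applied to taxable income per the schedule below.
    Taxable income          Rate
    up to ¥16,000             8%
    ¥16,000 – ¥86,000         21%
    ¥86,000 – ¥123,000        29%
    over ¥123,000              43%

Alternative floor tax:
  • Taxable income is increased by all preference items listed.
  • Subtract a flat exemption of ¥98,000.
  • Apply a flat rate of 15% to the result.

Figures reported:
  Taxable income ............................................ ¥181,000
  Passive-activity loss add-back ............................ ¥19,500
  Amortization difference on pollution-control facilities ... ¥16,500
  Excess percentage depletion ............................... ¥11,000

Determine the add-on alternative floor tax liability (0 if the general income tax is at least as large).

General income tax:
  ¥16,000 × 8% = ¥1,280
  ¥70,000 × 21% = ¥14,700
  ¥37,000 × 29% = ¥10,730
  ¥58,000 × 43% = ¥24,940
  → ¥51,650

Alternative floor tax:
  Adjusted income: ¥181,000 + ¥19,500 + ¥16,500 + ¥11,000 = ¥228,000
  Less exemption ¥98,000 → base ¥130,000
  ¥130,000 × 15% = ¥19,500

¥19,500 ≤ ¥51,650, so no add-on is due.

¥0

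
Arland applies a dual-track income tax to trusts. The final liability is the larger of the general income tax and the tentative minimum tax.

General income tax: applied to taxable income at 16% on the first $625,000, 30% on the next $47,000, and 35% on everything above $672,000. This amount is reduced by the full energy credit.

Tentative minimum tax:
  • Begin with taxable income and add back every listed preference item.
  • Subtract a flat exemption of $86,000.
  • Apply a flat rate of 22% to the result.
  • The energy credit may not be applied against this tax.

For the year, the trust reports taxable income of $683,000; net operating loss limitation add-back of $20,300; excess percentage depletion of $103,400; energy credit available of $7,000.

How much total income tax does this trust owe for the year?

$158,554

General income tax:
  $625,000 × 16% = $100,000
  $47,000 × 30% = $14,100
  $11,000 × 35% = $3,850
  → $117,950
  Less energy credit $7,000 → $110,950

Tentative minimum tax:
  Adjusted income: $683,000 + $20,300 + $103,400 = $806,700
  Less exemption $86,000 → base $720,700
  $720,700 × 22% = $158,554

$158,554 > $110,950, so the tentative minimum tax is the binding amount.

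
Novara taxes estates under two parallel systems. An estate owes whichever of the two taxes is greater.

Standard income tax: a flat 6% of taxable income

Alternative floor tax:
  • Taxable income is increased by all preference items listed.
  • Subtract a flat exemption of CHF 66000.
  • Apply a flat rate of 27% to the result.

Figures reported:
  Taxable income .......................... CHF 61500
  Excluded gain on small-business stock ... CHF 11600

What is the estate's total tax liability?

CHF 3690

Alternative floor tax:
  Adjusted income: CHF 61500 + CHF 11600 = CHF 73100
  Less exemption CHF 66000 → base CHF 7100
  CHF 7100 × 27% = CHF 1917

Standard income tax:
  CHF 61500 × 6% = CHF 3690

CHF 3690 > CHF 1917, so the standard income tax governs.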